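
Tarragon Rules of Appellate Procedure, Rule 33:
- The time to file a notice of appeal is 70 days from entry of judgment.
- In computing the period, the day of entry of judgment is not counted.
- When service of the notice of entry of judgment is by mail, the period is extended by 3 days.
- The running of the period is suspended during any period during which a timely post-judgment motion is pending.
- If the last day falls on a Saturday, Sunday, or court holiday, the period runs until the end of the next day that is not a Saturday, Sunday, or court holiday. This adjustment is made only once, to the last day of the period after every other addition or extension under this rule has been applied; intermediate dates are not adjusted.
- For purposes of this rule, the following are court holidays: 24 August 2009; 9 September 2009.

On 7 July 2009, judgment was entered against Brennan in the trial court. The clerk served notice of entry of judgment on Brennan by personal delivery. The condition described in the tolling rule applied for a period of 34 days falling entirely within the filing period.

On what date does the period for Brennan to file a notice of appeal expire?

70 days after 7 July 2009 is September 15, 2009.
Service was not by mail, so no mail extension applies.
Tolling adds 34 days: September 15, 2009 + 34 days = October 19, 2009.
October 19, 2009 is a Monday and not a court holiday, so no extension applies.

October 19, 2009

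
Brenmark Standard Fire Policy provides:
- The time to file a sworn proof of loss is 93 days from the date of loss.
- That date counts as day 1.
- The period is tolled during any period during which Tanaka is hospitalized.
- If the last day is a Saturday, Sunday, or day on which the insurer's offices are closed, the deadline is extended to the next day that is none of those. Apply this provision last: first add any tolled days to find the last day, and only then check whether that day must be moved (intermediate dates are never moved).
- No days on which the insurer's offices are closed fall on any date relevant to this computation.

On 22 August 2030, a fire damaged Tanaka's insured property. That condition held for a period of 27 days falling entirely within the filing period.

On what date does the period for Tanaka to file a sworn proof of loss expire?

Counting 22 August 2030 as day 1, day 93 is November 22, 2030.
Tolling adds 27 days: November 22, 2030 + 27 days = December 19, 2030.
December 19, 2030 is a Thursday and not a day on which the insurer's offices are closed, so no extension applies.

December 19, 2030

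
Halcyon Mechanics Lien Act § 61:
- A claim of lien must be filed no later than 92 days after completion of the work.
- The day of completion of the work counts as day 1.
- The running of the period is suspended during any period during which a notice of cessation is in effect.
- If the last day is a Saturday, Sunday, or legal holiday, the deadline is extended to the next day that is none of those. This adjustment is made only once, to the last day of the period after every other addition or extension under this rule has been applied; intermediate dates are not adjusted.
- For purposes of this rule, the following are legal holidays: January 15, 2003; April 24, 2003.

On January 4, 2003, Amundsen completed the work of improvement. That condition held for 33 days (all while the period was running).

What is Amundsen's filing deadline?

Counting January 4, 2003 as day 1, day 92 is April 5, 2003.
Tolling adds 33 days: April 5, 2003 + 33 days = May 8, 2003.
May 8, 2003 is a Thursday and not a legal holiday, so no extension applies.

May 8, 2003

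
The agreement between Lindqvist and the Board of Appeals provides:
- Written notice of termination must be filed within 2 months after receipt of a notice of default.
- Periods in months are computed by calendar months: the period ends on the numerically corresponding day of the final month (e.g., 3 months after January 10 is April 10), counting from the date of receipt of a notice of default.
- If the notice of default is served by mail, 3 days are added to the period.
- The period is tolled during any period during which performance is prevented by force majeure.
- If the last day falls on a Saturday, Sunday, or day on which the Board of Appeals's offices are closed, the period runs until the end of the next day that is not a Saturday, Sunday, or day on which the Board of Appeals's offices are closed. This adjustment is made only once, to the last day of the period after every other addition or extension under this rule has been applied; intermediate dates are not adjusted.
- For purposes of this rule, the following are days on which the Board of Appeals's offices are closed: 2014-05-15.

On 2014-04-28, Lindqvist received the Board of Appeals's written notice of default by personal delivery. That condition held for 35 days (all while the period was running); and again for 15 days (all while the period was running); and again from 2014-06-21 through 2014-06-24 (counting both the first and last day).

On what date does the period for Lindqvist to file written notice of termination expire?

2 months after 2014-04-28 is June 28, 2014.
Service was not by mail, so no mail extension applies.
Tolling adds 35 days: June 28, 2014 + 35 days = August 2, 2014.
Tolling adds 15 days: August 2, 2014 + 15 days = August 17, 2014.
From June 21, 2014 through June 24, 2014 inclusive is 4 days; tolling adds 4 days: August 17, 2014 + 4 days = August 21, 2014.
August 21, 2014 is a Thursday and not a day on which the Board of Appeals's offices are closed, so no extension applies.

August 21, 2014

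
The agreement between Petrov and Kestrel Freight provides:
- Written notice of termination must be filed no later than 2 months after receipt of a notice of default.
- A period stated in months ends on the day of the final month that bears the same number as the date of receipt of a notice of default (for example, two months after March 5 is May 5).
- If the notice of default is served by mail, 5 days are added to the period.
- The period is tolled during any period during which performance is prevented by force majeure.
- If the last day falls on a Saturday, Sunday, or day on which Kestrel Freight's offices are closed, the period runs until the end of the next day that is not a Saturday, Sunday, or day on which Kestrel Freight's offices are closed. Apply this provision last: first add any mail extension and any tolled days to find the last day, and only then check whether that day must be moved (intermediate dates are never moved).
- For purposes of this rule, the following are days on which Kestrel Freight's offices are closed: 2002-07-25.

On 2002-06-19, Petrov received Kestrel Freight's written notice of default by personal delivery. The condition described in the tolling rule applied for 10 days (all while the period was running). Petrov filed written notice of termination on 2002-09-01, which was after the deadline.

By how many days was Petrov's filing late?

3 days

2 months after 2002-06-19 is August 19, 2002.
Service was not by mail, so no mail extension applies.
Tolling adds 10 days: August 19, 2002 + 10 days = August 29, 2002.
August 29, 2002 is a Thursday and not a day on which Kestrel Freight's offices are closed, so no extension applies.
The deadline is August 29, 2002; from August 29, 2002 to September 1, 2002 is 3 days.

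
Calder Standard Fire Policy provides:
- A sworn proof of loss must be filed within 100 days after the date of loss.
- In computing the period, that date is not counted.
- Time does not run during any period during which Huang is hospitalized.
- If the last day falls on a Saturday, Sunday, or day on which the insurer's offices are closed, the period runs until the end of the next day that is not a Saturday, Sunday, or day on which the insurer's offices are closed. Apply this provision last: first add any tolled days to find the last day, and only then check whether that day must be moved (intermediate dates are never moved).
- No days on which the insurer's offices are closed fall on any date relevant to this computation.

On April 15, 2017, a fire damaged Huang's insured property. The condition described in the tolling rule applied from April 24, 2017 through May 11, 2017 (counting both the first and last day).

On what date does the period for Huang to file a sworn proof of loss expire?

August 11, 2017

100 days after April 15, 2017 is July 24, 2017.
From April 24, 2017 through May 11, 2017 inclusive is 18 days; tolling adds 18 days: July 24, 2017 + 18 days = August 11, 2017.
August 11, 2017 is a Friday and not a day on which the insurer's offices are closed, so no extension applies.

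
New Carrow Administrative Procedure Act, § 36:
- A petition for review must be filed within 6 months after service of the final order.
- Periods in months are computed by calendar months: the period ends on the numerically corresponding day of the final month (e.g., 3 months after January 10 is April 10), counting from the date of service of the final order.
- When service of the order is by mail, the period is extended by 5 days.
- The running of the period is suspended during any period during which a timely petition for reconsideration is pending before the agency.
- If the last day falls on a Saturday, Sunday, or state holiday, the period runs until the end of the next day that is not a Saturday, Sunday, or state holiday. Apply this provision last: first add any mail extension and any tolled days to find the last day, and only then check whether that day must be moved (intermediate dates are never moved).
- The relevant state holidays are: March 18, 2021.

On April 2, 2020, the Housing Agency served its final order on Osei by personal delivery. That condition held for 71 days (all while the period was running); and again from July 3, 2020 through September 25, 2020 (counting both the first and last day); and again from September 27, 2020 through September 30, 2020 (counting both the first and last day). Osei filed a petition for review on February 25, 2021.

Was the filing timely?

6 months after April 2, 2020 is October 2, 2020.
Service was not by mail, so no mail extension applies.
Tolling adds 71 days: October 2, 2020 + 71 days = December 12, 2020.
From July 3, 2020 through September 25, 2020 inclusive is 85 days; tolling adds 85 days: December 12, 2020 + 85 days = March 7, 2021.
From September 27, 2020 through September 30, 2020 inclusive is 4 days; tolling adds 4 days: March 7, 2021 + 4 days = March 11, 2021.
March 11, 2021 is a Thursday and not a state holiday, so no extension applies.
The deadline is March 11, 2021; the filing on February 25, 2021 is on or before that date.

Yes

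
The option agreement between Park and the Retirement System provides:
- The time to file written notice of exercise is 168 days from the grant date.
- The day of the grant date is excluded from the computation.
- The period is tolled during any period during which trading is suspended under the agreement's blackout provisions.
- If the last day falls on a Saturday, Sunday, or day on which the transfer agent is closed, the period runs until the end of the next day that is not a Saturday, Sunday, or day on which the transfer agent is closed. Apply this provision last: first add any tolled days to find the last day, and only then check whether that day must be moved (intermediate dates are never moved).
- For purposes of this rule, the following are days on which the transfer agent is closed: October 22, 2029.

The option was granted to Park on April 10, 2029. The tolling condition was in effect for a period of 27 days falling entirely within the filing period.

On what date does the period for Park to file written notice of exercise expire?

168 days after April 10, 2029 is September 25, 2029.
Tolling adds 27 days: September 25, 2029 + 27 days = October 22, 2029.
October 22, 2029 is a listed holiday. The next qualifying day is October 23, 2029.

October 23, 2029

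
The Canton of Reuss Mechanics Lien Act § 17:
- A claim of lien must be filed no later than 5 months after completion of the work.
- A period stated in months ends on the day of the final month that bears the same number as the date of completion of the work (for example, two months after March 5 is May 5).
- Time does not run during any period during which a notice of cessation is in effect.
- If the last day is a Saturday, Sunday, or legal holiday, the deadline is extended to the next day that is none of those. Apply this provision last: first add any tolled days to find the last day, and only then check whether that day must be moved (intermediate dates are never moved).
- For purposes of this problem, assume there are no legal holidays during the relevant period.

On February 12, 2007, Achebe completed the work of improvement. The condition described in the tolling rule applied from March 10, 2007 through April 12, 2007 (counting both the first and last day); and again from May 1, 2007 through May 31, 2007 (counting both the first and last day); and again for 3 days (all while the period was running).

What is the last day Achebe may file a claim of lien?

September 18, 2007

5 months after February 12, 2007 is July 12, 2007.
From March 10, 2007 through April 12, 2007 inclusive is 34 days; tolling adds 34 days: July 12, 2007 + 34 days = August 15, 2007.
From May 1, 2007 through May 31, 2007 inclusive is 31 days; tolling adds 31 days: August 15, 2007 + 31 days = September 15, 2007.
Tolling adds 3 days: September 15, 2007 + 3 days = September 18, 2007.
September 18, 2007 is a Tuesday and not a legal holiday, so no extension applies.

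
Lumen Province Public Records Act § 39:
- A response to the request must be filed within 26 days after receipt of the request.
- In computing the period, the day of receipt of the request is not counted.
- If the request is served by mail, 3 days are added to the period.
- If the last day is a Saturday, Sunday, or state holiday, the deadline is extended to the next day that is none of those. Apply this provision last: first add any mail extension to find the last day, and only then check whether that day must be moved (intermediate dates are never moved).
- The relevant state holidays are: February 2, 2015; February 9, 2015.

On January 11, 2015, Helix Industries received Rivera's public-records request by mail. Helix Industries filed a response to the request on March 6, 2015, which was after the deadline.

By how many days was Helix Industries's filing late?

26 days after January 11, 2015 is February 6, 2015.
Service was by mail, adding 3 days: February 6, 2015 + 3 days = February 9, 2015.
February 9, 2015 is a listed holiday. The next qualifying day is February 10, 2015.
The deadline is February 10, 2015; from February 10, 2015 to March 6, 2015 is 24 days.

24 days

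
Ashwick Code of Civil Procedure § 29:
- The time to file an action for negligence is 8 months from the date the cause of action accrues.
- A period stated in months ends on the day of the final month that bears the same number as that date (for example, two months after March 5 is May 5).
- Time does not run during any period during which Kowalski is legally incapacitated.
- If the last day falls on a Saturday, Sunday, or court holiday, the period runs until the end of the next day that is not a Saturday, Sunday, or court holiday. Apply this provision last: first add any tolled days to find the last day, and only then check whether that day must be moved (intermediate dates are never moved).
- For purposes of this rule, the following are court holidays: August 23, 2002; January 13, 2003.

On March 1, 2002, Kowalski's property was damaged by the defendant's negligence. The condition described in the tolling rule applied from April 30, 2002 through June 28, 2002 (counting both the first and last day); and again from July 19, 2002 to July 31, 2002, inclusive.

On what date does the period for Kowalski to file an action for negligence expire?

8 months after March 1, 2002 is November 1, 2002.
From April 30, 2002 through June 28, 2002 inclusive is 60 days; tolling adds 60 days: November 1, 2002 + 60 days = December 31, 2002.
From July 19, 2002 through July 31, 2002 inclusive is 13 days; tolling adds 13 days: December 31, 2002 + 13 days = January 13, 2003.
January 13, 2003 is a listed holiday. The next qualifying day is January 14, 2003.

January 14, 2003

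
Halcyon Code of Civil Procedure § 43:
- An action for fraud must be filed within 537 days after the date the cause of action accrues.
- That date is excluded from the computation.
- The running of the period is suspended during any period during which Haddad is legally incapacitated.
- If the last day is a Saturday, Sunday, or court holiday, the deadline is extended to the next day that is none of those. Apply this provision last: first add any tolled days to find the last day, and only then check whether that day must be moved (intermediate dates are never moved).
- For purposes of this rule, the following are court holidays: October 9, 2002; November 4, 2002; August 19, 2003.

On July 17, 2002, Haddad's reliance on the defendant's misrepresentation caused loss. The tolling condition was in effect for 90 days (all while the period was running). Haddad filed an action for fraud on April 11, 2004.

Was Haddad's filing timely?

537 days after July 17, 2002 is January 5, 2004.
Tolling adds 90 days: January 5, 2004 + 90 days = April 4, 2004.
April 4, 2004 is Sunday. The next qualifying day is April 5, 2004.
The deadline is April 5, 2004; the filing on April 11, 2004 is after that date.

No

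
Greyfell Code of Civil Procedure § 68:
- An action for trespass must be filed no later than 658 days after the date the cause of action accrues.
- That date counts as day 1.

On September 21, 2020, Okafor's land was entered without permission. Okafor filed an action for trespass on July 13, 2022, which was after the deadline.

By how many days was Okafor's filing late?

Counting September 21, 2020 as day 1, day 658 is July 10, 2022.
The deadline is July 10, 2022; from July 10, 2022 to July 13, 2022 is 3 days.

3 days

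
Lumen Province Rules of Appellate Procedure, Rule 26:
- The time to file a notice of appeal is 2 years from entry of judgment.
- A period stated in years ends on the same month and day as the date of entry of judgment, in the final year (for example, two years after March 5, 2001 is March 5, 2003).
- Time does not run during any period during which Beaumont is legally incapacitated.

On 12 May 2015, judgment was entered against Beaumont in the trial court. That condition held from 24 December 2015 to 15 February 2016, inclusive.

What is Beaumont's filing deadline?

July 5, 2017

2 years after 12 May 2015 is May 12, 2017.
From December 24, 2015 through February 15, 2016 inclusive is 54 days; tolling adds 54 days: May 12, 2017 + 54 days = July 5, 2017.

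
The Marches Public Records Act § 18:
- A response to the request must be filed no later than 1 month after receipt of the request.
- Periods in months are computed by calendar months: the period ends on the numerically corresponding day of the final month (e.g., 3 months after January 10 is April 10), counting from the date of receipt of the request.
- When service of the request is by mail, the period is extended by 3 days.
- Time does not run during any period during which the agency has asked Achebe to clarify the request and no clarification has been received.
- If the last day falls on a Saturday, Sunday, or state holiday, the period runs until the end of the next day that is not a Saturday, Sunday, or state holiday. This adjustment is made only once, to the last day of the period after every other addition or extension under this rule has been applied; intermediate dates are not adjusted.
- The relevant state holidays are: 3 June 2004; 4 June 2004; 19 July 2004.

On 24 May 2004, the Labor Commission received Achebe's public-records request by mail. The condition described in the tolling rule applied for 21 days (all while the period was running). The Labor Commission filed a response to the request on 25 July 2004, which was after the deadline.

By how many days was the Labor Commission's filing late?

1 month after 24 May 2004 is June 24, 2004.
Service was by mail, adding 3 days: June 24, 2004 + 3 days = June 27, 2004.
Tolling adds 21 days: June 27, 2004 + 21 days = July 18, 2004.
July 18, 2004 is Sunday; July 19, 2004 is a listed holiday. The next qualifying day is July 20, 2004.
The deadline is July 20, 2004; from July 20, 2004 to July 25, 2004 is 5 days.

5 days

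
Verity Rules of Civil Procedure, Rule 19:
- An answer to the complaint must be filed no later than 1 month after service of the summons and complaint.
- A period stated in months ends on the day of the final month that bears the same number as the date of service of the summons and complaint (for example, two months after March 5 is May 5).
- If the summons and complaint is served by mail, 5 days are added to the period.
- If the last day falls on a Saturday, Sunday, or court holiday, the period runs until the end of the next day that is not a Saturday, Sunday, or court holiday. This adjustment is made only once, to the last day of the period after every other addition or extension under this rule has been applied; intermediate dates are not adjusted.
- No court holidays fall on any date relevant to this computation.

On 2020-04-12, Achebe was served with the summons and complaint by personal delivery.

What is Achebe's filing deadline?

1 month after 2020-04-12 is May 12, 2020.
Service was not by mail, so no mail extension applies.
May 12, 2020 is a Tuesday and not a court holiday, so no extension applies.

May 12, 2020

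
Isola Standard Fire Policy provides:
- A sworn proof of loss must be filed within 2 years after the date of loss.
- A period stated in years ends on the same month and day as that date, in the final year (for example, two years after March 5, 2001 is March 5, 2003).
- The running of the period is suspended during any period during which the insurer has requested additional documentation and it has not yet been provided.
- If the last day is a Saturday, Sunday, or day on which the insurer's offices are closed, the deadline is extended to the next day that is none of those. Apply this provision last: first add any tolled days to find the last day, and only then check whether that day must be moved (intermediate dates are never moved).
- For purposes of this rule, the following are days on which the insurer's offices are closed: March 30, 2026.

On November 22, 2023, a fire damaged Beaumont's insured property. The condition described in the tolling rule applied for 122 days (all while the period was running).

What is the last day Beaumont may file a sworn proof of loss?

March 24, 2026

2 years after November 22, 2023 is November 22, 2025.
Tolling adds 122 days: November 22, 2025 + 122 days = March 24, 2026.
March 24, 2026 is a Tuesday and not a day on which the insurer's offices are closed, so no extension applies.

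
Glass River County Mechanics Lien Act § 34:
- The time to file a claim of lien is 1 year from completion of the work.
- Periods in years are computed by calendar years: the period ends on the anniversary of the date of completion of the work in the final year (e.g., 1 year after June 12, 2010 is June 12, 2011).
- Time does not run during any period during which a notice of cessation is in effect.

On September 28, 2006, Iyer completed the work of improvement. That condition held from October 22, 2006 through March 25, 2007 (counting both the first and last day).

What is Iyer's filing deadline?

1 year after September 28, 2006 is September 28, 2007.
From October 22, 2006 through March 25, 2007 inclusive is 155 days; tolling adds 155 days: September 28, 2007 + 155 days = March 1, 2008.

March 1, 2008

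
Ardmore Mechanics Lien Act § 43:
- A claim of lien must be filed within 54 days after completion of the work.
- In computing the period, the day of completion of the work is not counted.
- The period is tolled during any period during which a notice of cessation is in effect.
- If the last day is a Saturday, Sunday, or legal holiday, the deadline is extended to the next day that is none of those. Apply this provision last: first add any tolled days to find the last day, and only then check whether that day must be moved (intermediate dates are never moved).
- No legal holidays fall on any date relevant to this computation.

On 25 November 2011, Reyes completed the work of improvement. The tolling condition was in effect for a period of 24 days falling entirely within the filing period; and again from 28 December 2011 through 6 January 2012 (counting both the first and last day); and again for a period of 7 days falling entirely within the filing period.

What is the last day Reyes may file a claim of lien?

54 days after 25 November 2011 is January 18, 2012.
Tolling adds 24 days: January 18, 2012 + 24 days = February 11, 2012.
From December 28, 2011 through January 6, 2012 inclusive is 10 days; tolling adds 10 days: February 11, 2012 + 10 days = February 21, 2012.
Tolling adds 7 days: February 21, 2012 + 7 days = February 28, 2012.
February 28, 2012 is a Tuesday and not a legal holiday, so no extension applies.

February 28, 2012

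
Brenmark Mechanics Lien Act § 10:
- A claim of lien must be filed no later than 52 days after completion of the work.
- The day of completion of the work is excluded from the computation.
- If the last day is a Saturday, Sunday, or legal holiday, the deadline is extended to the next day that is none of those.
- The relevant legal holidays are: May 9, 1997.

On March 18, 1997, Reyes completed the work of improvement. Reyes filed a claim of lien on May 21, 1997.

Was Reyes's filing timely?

No

52 days after March 18, 1997 is May 9, 1997.
May 9, 1997 is a listed holiday; May 10, 1997 is Saturday; May 11, 1997 is Sunday. The next qualifying day is May 12, 1997.
The deadline is May 12, 1997; the filing on May 21, 1997 is after that date.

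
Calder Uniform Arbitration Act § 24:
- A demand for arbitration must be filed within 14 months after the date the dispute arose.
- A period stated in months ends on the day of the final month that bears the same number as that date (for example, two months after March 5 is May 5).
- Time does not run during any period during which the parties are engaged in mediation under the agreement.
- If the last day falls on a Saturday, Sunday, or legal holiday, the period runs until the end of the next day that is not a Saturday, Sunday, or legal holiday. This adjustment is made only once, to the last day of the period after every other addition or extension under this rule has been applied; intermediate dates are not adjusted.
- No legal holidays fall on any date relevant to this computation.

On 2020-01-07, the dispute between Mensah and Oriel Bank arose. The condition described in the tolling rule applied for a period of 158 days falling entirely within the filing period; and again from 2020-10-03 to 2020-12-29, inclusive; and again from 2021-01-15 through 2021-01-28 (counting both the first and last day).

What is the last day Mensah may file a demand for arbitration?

14 months after 2020-01-07 is March 7, 2021.
Tolling adds 158 days: March 7, 2021 + 158 days = August 12, 2021.
From October 3, 2020 through December 29, 2020 inclusive is 88 days; tolling adds 88 days: August 12, 2021 + 88 days = November 8, 2021.
From January 15, 2021 through January 28, 2021 inclusive is 14 days; tolling adds 14 days: November 8, 2021 + 14 days = November 22, 2021.
November 22, 2021 is a Monday and not a legal holiday, so no extension applies.

November 22, 2021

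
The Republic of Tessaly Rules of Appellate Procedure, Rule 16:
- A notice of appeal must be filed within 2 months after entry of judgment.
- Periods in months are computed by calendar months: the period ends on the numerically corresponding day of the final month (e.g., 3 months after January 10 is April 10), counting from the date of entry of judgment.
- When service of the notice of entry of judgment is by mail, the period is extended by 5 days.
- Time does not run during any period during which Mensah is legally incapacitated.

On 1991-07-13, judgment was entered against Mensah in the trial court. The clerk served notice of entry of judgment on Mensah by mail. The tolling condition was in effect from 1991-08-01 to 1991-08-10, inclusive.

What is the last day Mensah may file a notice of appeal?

2 months after 1991-07-13 is September 13, 1991.
Service was by mail, adding 5 days: September 13, 1991 + 5 days = September 18, 1991.
From August 1, 1991 through August 10, 1991 inclusive is 10 days; tolling adds 10 days: September 18, 1991 + 10 days = September 28, 1991.

September 28, 1991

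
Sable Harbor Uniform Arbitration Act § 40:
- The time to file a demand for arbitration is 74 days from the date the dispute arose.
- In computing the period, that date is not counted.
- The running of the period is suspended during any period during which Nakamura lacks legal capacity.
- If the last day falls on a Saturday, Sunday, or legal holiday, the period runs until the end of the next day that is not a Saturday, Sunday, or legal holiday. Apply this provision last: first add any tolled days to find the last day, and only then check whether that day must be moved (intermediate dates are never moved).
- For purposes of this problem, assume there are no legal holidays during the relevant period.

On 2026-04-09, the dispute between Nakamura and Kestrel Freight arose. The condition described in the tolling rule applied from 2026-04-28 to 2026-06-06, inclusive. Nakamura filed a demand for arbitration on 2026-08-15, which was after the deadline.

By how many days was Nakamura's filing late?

12 days

74 days after 2026-04-09 is June 22, 2026.
From April 28, 2026 through June 6, 2026 inclusive is 40 days; tolling adds 40 days: June 22, 2026 + 40 days = August 1, 2026.
August 1, 2026 is Saturday; August 2, 2026 is Sunday. The next qualifying day is August 3, 2026.
The deadline is August 3, 2026; from August 3, 2026 to August 15, 2026 is 12 days.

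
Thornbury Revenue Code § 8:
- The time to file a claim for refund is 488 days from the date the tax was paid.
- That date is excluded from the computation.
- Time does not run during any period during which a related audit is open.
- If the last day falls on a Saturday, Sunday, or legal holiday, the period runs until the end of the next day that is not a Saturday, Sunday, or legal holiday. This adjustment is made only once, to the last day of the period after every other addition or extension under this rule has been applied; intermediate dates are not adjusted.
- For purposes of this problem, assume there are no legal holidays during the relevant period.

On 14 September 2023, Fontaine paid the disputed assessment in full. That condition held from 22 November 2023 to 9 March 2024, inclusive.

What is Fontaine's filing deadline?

May 5, 2025

488 days after 14 September 2023 is January 14, 2025.
From November 22, 2023 through March 9, 2024 inclusive is 109 days; tolling adds 109 days: January 14, 2025 + 109 days = May 3, 2025.
May 3, 2025 is Saturday; May 4, 2025 is Sunday. The next qualifying day is May 5, 2025.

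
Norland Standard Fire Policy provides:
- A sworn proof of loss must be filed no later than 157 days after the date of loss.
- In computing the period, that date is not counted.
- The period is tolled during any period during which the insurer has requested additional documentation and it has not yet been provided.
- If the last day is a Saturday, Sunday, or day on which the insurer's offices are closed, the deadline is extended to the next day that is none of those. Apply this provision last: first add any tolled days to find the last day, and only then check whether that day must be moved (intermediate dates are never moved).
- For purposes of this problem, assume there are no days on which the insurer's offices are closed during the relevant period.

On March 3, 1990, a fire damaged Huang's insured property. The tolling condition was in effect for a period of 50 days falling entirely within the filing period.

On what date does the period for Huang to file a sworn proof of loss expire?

157 days after March 3, 1990 is August 7, 1990.
Tolling adds 50 days: August 7, 1990 + 50 days = September 26, 1990.
September 26, 1990 is a Wednesday and not a day on which the insurer's offices are closed, so no extension applies.

September 26, 1990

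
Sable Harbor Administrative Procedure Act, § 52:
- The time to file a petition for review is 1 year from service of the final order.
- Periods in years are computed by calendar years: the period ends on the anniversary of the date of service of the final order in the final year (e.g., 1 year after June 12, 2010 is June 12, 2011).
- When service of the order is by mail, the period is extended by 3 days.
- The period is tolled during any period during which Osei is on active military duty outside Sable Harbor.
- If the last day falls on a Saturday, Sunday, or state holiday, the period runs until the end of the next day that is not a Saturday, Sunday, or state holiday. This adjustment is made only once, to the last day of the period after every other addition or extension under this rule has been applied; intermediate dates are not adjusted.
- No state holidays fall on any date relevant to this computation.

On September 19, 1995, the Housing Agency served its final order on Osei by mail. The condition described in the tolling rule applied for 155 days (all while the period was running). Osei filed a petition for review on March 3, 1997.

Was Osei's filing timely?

No

1 year after September 19, 1995 is September 19, 1996.
Service was by mail, adding 3 days: September 19, 1996 + 3 days = September 22, 1996.
Tolling adds 155 days: September 22, 1996 + 155 days = February 24, 1997.
February 24, 1997 is a Monday and not a state holiday, so no extension applies.
The deadline is February 24, 1997; the filing on March 3, 1997 is after that date.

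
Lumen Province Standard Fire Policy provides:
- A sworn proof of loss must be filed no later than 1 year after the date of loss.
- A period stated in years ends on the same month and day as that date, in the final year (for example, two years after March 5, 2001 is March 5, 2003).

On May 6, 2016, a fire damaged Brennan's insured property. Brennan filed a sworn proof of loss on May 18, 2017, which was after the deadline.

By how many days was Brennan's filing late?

12 days

1 year after May 6, 2016 is May 6, 2017.
The deadline is May 6, 2017; from May 6, 2017 to May 18, 2017 is 12 days.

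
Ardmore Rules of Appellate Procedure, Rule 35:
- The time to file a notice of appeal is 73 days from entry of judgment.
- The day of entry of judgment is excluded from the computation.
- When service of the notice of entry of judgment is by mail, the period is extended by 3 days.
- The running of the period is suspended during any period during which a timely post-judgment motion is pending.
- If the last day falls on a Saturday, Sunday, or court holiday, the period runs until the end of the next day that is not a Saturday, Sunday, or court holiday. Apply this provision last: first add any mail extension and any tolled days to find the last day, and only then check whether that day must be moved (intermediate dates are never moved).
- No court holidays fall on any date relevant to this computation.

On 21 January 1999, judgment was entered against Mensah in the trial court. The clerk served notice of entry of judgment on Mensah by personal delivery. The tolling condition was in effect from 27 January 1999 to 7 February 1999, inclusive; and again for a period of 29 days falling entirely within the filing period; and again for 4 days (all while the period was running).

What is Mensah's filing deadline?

May 19, 1999

73 days after 21 January 1999 is April 4, 1999.
Service was not by mail, so no mail extension applies.
From January 27, 1999 through February 7, 1999 inclusive is 12 days; tolling adds 12 days: April 4, 1999 + 12 days = April 16, 1999.
Tolling adds 29 days: April 16, 1999 + 29 days = May 15, 1999.
Tolling adds 4 days: May 15, 1999 + 4 days = May 19, 1999.
May 19, 1999 is a Wednesday and not a court holiday, so no extension applies.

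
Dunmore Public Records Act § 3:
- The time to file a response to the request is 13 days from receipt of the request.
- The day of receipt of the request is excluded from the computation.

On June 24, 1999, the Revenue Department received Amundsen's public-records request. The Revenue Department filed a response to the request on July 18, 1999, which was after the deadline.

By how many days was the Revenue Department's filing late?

13 days after June 24, 1999 is July 7, 1999.
The deadline is July 7, 1999; from July 7, 1999 to July 18, 1999 is 11 days.

11 days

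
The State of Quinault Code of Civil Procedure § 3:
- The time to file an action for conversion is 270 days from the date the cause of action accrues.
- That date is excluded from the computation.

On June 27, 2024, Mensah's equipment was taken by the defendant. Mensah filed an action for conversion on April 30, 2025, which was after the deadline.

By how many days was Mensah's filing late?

37 days

270 days after June 27, 2024 is March 24, 2025.
The deadline is March 24, 2025; from March 24, 2025 to April 30, 2025 is 37 days.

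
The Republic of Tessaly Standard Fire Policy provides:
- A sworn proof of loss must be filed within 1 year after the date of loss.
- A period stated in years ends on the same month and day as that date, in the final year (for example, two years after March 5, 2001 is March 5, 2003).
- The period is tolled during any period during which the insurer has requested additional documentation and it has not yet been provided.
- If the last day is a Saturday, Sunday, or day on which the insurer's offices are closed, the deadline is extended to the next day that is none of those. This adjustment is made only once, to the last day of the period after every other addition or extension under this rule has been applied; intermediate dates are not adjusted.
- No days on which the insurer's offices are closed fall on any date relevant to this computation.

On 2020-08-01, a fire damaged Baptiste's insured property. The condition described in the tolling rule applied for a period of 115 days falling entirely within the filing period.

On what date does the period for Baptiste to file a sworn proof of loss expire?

1 year after 2020-08-01 is August 1, 2021.
Tolling adds 115 days: August 1, 2021 + 115 days = November 24, 2021.
November 24, 2021 is a Wednesday and not a day on which the insurer's offices are closed, so no extension applies.

November 24, 2021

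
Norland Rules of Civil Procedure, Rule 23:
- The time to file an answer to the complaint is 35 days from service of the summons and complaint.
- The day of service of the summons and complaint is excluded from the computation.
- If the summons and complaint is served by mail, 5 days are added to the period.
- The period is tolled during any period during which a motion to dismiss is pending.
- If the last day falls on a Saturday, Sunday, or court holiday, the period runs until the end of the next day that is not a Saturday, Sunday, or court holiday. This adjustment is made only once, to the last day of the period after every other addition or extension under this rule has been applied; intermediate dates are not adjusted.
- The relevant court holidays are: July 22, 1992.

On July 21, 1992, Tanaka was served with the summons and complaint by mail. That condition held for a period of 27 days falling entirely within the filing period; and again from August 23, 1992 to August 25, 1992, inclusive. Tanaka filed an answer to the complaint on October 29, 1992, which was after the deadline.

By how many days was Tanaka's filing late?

35 days after July 21, 1992 is August 25, 1992.
Service was by mail, adding 5 days: August 25, 1992 + 5 days = August 30, 1992.
Tolling adds 27 days: August 30, 1992 + 27 days = September 26, 1992.
From August 23, 1992 through August 25, 1992 inclusive is 3 days; tolling adds 3 days: September 26, 1992 + 3 days = September 29, 1992.
September 29, 1992 is a Tuesday and not a court holiday, so no extension applies.
The deadline is September 29, 1992; from September 29, 1992 to October 29, 1992 is 30 days.

30 days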